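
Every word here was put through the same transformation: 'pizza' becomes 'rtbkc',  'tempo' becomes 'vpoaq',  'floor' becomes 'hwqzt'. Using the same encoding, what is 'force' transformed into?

hztng

Shifts by position in pizza: pos 0: p→r (+2), pos 1: i→t (+11), pos 2: z→b (+2), pos 3: z→k (+11) — repeating every 2. The shifts repeat in a cycle of length 2: positions 0,1,… shift by +2, +11, then the pattern repeats.
Applying it to force: f+2=h, o+11=z, r+2=t, c+11=n, e+2=g.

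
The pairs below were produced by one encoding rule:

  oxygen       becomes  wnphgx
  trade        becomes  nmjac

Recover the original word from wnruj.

alien

The output letters match the input read backwards, each shifted +9: oxygen reversed is negyxo. Two steps: reverse the string, then apply a Caesar shift of +9.
Decoding wnruj: shift back: w−9=n, n−9=e, r−9=i, u−9=l, j−9=a → neila; then reverse → alien.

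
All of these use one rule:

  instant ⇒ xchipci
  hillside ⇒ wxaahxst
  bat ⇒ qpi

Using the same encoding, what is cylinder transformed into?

Each letter is shifted forward by 15 in the alphabet (a Caesar shift of +15).
Applying it to cylinder: c+15=r, y+15=n, l+15=a, i+15=x, n+15=c, d+15=s, e+15=t, r+15=g.

rnaxcstg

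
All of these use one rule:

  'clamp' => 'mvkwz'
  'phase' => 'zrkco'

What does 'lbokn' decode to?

It's a constant shift of +10 (ROT10).
Reversing it on lbokn: l−10=b, b−10=r, o−10=e, k−10=a, n−10=d.

bread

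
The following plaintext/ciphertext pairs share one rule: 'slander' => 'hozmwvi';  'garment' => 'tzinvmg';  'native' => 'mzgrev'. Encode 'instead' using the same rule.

Each pair mirrors across the alphabet (s↔h, l↔o, a↔z): positions sum to 25. Each letter is replaced by its mirror in the alphabet: a↔z, b↔y, c↔x, and so on (the Atbash cipher).
For instead: i↔r, n↔m, s↔h, t↔g, e↔v, a↔z, d↔w.

rmhgvzw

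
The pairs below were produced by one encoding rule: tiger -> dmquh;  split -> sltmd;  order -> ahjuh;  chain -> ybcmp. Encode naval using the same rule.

t(19)→d(3) and i(8)→m(12) fit y≡11x+2 (mod 26); the inverse of 11 mod 26 is 19. Treating letters as 0–25, the rule is x ↦ 11x + 2 (mod 26).
For naval: n(13)→11·13+2≡15=p; a(0)→11·0+2≡2=c; v(21)→11·21+2≡25=z; a(0)→11·0+2≡2=c; l(11)→11·11+2≡19=t (all mod 26).

pczct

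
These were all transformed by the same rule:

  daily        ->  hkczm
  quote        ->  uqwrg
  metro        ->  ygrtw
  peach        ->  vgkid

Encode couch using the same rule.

iwqid

d(3)→h(7) and a(0)→k(10) fit y≡25x+10 (mod 26); the inverse of 25 mod 26 is 25. This is an affine cipher: with a=0,…,z=25, each position x becomes (25x+10) mod 26.
On couch: c(2)→25·2+10≡8=i; o(14)→25·14+10≡22=w; u(20)→25·20+10≡16=q; c(2)→25·2+10≡8=i; h(7)→25·7+10≡3=d (all mod 26).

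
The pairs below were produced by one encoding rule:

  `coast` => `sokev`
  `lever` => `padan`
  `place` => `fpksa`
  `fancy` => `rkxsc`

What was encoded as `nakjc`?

ready

c(2)→s(18) and o(14)→o(14) fit y≡17x+10 (mod 26); the inverse of 17 mod 26 is 23. This is an affine cipher: with a=0,…,z=25, each position x becomes (17x+10) mod 26.
Decoding nakjc: n(13)→23·(13−10)≡17=r; a(0)→23·(0−10)≡4=e; k(10)→23·(10−10)≡0=a; j(9)→23·(9−10)≡3=d; c(2)→23·(2−10)≡24=y (all mod 26).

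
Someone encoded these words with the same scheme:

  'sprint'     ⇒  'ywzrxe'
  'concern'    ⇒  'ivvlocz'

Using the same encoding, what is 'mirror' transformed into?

spzayc

Letter i (0-indexed) is shifted by i+6, so successive shifts are 6, 7, 8, ….
On mirror: m+6=s, i+7=p, r+8=z, r+9=a, o+10=y, r+11=c.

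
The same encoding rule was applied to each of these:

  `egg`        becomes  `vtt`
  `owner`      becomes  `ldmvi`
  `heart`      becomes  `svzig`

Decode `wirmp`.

drink

Letters are reflected about the middle of the alphabet (position → 25−position): Atbash.
Decoding wirmp: w↔d, i↔r, r↔i, m↔n, p↔k.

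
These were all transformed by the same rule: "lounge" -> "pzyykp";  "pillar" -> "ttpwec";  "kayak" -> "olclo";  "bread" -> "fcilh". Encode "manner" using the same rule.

Shifts by position in lounge: pos 0: l→p (+4), pos 1: o→z (+11), pos 2: u→y (+4), pos 3: n→y (+11) — repeating every 2. It's a Vigenère-style cipher with numeric key [4,11]: position i shifts by key[i mod 2].
On manner: m+4=q, a+11=l, n+4=r, n+11=y, e+4=i, r+11=c.

qlryic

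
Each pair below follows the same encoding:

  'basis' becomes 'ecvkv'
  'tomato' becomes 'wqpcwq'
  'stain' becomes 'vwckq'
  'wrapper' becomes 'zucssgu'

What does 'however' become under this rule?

The shift depends on letter class: consonant b→e is +3, but vowel a→c is +2. Two shifts are in play — +2 for a/e/i/o/u, +3 for every other letter.
Applying it to however: h(cons)+3=k, o(vowel)+2=q, w(cons)+3=z, e(vowel)+2=g, v(cons)+3=y, e(vowel)+2=g, r(cons)+3=u.

kqzgygu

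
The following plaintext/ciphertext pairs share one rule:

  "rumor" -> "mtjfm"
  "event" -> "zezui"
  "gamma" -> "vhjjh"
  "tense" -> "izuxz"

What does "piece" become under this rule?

qrzdz

r(17)→m(12) and u(20)→t(19) fit y≡11x+7 (mod 26); the inverse of 11 mod 26 is 19. This is an affine cipher: with a=0,…,z=25, each position x becomes (11x+7) mod 26.
Applying it to piece: p(15)→11·15+7≡16=q; i(8)→11·8+7≡17=r; e(4)→11·4+7≡25=z; c(2)→11·2+7≡3=d; e(4)→11·4+7≡25=z (all mod 26).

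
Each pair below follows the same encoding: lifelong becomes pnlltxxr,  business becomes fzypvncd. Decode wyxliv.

stream

In lifelong: l→p is +4, i→n is +5, f→l is +6, e→l is +7 — the shift increases by 1 each position. Letter i (0-indexed) is shifted by i+4, so successive shifts are 4, 5, 6, ….
Decoding wyxliv: w−4=s, y−5=t, x−6=r, l−7=e, i−8=a, v−9=m.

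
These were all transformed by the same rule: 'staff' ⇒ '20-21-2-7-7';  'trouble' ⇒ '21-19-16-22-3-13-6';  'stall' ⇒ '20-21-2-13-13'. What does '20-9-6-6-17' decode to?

sheep

s is letter #19 and maps to 20: an offset of 1. Letters become their 1-based position plus 1 (so a→2, b→3, …).
Reversing it on 20-9-6-6-17: 20→(20−1)÷1=19=s, 9→(9−1)÷1=8=h, 6→(6−1)÷1=5=e, 6→(6−1)÷1=5=e, 17→(17−1)÷1=16=p.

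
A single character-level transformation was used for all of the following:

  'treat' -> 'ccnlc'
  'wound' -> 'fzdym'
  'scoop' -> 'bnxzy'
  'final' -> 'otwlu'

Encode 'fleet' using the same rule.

ownpc

Shifts by position in treat: pos 0: t→c (+9), pos 1: r→c (+11), pos 2: e→n (+9), pos 3: a→l (+11) — repeating every 2. A repeating key of period 2 is used — shifts +9, +11 over and over.
On fleet: f+9=o, l+11=w, e+9=n, e+11=p, t+9=c.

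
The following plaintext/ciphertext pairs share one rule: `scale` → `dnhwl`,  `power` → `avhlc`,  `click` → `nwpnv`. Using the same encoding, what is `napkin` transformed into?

yhavpy

The rule splits by letter class: vowels +7, consonants +11.
Applying it to napkin: n(cons)+11=y, a(vowel)+7=h, p(cons)+11=a, k(cons)+11=v, i(vowel)+7=p, n(cons)+11=y.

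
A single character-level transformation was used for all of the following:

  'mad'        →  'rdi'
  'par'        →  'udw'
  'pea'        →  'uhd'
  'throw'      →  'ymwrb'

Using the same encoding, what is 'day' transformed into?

Two shifts are in play — +3 for a/e/i/o/u, +5 for every other letter.
For day: d(cons)+5=i, a(vowel)+3=d, y(cons)+5=d.

idd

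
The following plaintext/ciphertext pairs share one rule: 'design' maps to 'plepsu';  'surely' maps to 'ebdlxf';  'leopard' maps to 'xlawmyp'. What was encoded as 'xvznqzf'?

longest

The shifts repeat in a cycle of length 2: positions 0,1,… shift by +12, +7, then the pattern repeats.
Decoding xvznqzf: x−12=l, v−7=o, z−12=n, n−7=g, q−12=e, z−7=s, f−12=t.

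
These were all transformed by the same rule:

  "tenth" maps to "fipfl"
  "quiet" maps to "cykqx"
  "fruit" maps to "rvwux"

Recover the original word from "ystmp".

moral

Shifts by position in tenth: pos 0: t→f (+12), pos 1: e→i (+4), pos 2: n→p (+2), pos 3: t→f (+12), pos 4: h→l (+4) — repeating every 3. The shifts repeat in a cycle of length 3: positions 0,1,… shift by +12, +4, +2, then the pattern repeats.
Undoing it on ystmp: y−12=m, s−4=o, t−2=r, m−12=a, p−4=l.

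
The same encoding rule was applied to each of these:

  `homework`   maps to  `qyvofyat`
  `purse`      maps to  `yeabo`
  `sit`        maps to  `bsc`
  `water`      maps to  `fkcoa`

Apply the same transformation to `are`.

kao

The shift depends on letter class: consonant h→q is +9, but vowel o→y is +10. Two shifts are in play — +10 for a/e/i/o/u, +9 for every other letter.
For are: a(vowel)+10=k, r(cons)+9=a, e(vowel)+10=o.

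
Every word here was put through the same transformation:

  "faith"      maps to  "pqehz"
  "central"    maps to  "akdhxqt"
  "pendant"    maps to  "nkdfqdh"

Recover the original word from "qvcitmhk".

absolute

f(5)→p(15) and a(0)→q(16) fit y≡5x+16 (mod 26); the inverse of 5 mod 26 is 21. Treating letters as 0–25, the rule is x ↦ 5x + 16 (mod 26).
Decoding qvcitmhk: q(16)→21·(16−16)≡0=a; v(21)→21·(21−16)≡1=b; c(2)→21·(2−16)≡18=s; i(8)→21·(8−16)≡14=o; t(19)→21·(19−16)≡11=l; m(12)→21·(12−16)≡20=u; h(7)→21·(7−16)≡19=t; k(10)→21·(10−16)≡4=e (all mod 26).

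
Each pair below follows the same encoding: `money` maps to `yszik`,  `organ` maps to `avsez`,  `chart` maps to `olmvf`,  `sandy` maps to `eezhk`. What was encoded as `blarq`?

phone

Shifts by position in money: pos 0: m→y (+12), pos 1: o→s (+4), pos 2: n→z (+12), pos 3: e→i (+4) — repeating every 2. A repeating key of period 2 is used — shifts +12, +4 over and over.
Reversing it on blarq: b−12=p, l−4=h, a−12=o, r−4=n, q−12=e.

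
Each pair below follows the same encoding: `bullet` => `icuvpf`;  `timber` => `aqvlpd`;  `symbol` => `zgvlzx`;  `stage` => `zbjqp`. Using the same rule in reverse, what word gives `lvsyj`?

In bullet: b→i is +7, u→c is +8, l→u is +9, l→v is +10 — the shift increases by 1 each position. The shift increases by 1 at each position, starting from +7: 7, 8, 9, ….
Undoing it on lvsyj: l−7=e, v−8=n, s−9=j, y−10=o, j−11=y.

enjoy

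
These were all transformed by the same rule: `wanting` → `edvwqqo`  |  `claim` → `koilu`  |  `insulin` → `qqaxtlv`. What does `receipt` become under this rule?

zhkhqsb

Shifts by position in wanting: pos 0: w→e (+8), pos 1: a→d (+3), pos 2: n→v (+8), pos 3: t→w (+3) — repeating every 2. The shifts repeat in a cycle of length 2: positions 0,1,… shift by +8, +3, then the pattern repeats.
Applying it to receipt: r+8=z, e+3=h, c+8=k, e+3=h, i+8=q, p+3=s, t+8=b.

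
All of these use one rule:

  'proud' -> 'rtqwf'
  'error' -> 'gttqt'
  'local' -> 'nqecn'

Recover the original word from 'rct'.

Compare letters: p→r is +2, r→t is +2, o→q is +2 — a constant shift. Every letter moves 2 places later in the alphabet, wrapping around z→a.
Decoding rct: r−2=p, c−2=a, t−2=r.

par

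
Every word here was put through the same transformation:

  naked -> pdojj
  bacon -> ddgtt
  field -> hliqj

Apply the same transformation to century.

Each letter shifts forward by (position + 2), i.e. 2, 3, 4, … — the shift grows by one for each successive letter.
For century: c+2=e, e+3=h, n+4=r, t+5=y, u+6=a, r+7=y, y+8=g.

ehryayg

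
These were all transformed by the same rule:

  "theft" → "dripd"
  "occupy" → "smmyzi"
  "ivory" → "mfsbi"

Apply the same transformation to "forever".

psbifib

Two shifts are in play — +4 for a/e/i/o/u, +10 for every other letter.
Applying it to forever: f(cons)+10=p, o(vowel)+4=s, r(cons)+10=b, e(vowel)+4=i, v(cons)+10=f, e(vowel)+4=i, r(cons)+10=b.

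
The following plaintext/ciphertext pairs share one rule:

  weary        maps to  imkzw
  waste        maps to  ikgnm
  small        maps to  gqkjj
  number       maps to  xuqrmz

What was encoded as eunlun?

w(22)→i(8) and e(4)→m(12) fit y≡7x+10 (mod 26); the inverse of 7 mod 26 is 15. This is an affine cipher: with a=0,…,z=25, each position x becomes (7x+10) mod 26.
Reversing it on eunlun: e(4)→15·(4−10)≡14=o; u(20)→15·(20−10)≡20=u; n(13)→15·(13−10)≡19=t; l(11)→15·(11−10)≡15=p; u(20)→15·(20−10)≡20=u; n(13)→15·(13−10)≡19=t (all mod 26).

output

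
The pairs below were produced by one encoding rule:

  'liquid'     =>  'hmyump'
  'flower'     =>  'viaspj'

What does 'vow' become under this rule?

The output letters match the input read backwards, each shifted +4: liquid reversed is diuqil. Read the word backwards and shift each letter +4.
On vow: reverse → wov; then shift: w+4=a, o+4=s, v+4=z.

asz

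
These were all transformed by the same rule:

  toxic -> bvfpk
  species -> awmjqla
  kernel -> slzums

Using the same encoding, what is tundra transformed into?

bbvkzh

Shifts by position in toxic: pos 0: t→b (+8), pos 1: o→v (+7), pos 2: x→f (+8), pos 3: i→p (+7) — repeating every 2. A repeating key of period 2 is used — shifts +8, +7 over and over.
Applying it to tundra: t+8=b, u+7=b, n+8=v, d+7=k, r+8=z, a+7=h.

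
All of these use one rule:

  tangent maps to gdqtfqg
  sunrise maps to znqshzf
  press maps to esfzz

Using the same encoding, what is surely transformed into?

znsfcp

t(19)→g(6) and a(0)→d(3) fit y≡7x+3 (mod 26); the inverse of 7 mod 26 is 15. This is an affine cipher: with a=0,…,z=25, each position x becomes (7x+3) mod 26.
On surely: s(18)→7·18+3≡25=z; u(20)→7·20+3≡13=n; r(17)→7·17+3≡18=s; e(4)→7·4+3≡5=f; l(11)→7·11+3≡2=c; y(24)→7·24+3≡15=p (all mod 26).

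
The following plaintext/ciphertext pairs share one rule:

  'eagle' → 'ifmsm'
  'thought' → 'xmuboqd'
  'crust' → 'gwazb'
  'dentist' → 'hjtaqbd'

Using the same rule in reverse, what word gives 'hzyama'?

duster

In eagle: e→i is +4, a→f is +5, g→m is +6, l→s is +7 — the shift increases by 1 each position. The shift increases by 1 at each position, starting from +4: 4, 5, 6, ….
Decoding hzyama: h−4=d, z−5=u, y−6=s, a−7=t, m−8=e, a−9=r.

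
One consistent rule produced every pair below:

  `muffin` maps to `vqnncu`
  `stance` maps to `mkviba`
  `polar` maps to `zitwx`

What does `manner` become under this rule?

zmvviu

Two steps: reverse the string, then apply a Caesar shift of +8.
On manner: reverse → rennam; then shift: r+8=z, e+8=m, n+8=v, n+8=v, a+8=i, m+8=u.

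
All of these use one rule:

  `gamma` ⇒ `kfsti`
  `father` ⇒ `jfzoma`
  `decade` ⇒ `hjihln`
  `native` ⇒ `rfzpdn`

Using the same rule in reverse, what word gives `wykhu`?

In gamma: g→k is +4, a→f is +5, m→s is +6, m→t is +7 — the shift increases by 1 each position. The shift increases by 1 at each position, starting from +4: 4, 5, 6, ….
Reversing it on wykhu: w−4=s, y−5=t, k−6=e, h−7=a, u−8=m.

steam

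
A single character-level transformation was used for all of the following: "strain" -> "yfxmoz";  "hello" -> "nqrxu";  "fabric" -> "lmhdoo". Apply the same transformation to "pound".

Shifts by position in strain: pos 0: s→y (+6), pos 1: t→f (+12), pos 2: r→x (+6), pos 3: a→m (+12) — repeating every 2. It's a Vigenère-style cipher with numeric key [6,12]: position i shifts by key[i mod 2].
For pound: p+6=v, o+12=a, u+6=a, n+12=z, d+6=j.

vaazj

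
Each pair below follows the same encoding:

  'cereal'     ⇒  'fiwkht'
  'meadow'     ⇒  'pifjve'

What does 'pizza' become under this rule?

The shift increases by 1 at each position, starting from +3: 3, 4, 5, ….
For pizza: p+3=s, i+4=m, z+5=e, z+6=f, a+7=h.

smefh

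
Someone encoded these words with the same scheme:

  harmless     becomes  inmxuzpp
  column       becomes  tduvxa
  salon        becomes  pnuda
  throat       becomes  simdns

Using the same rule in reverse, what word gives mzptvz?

Treating letters as 0–25, the rule is x ↦ 3x + 13 (mod 26).
Undoing it on mzptvz: m(12)→9·(12−13)≡17=r; z(25)→9·(25−13)≡4=e; p(15)→9·(15−13)≡18=s; t(19)→9·(19−13)≡2=c; v(21)→9·(21−13)≡20=u; z(25)→9·(25−13)≡4=e (all mod 26).

rescue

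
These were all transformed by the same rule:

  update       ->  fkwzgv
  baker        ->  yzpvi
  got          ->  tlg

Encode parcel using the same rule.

Letters are reflected about the middle of the alphabet (position → 25−position): Atbash.
For parcel: p↔k, a↔z, r↔i, c↔x, e↔v, l↔o.

kzixvo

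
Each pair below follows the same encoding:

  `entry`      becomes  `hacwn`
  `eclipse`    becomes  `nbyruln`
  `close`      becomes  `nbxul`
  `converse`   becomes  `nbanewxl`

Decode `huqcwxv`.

The output letters match the input read backwards, each shifted +9: entry reversed is yrtne. Two steps: reverse the string, then apply a Caesar shift of +9.
Undoing it on huqcwxv: shift back: h−9=y, u−9=l, q−9=h, c−9=t, w−9=n, x−9=o, v−9=m → ylhtnom; then reverse → monthly.

monthly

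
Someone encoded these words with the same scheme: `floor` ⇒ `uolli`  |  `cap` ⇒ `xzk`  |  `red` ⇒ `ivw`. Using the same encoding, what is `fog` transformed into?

ult

Each pair mirrors across the alphabet (f↔u, l↔o, o↔l): positions sum to 25. Each letter is replaced by its mirror in the alphabet: a↔z, b↔y, c↔x, and so on (the Atbash cipher).
For fog: f↔u, o↔l, g↔t.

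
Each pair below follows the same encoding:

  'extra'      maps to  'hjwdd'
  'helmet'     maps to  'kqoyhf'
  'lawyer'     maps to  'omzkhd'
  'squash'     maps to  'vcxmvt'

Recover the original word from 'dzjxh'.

angle

A repeating key of period 2 is used — shifts +3, +12 over and over.
Undoing it on dzjxh: d−3=a, z−12=n, j−3=g, x−12=l, h−3=e.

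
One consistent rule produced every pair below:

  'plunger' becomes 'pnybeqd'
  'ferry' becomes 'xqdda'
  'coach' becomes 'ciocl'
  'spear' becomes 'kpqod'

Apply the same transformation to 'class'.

p(15)→p(15) and l(11)→n(13) fit y≡7x+14 (mod 26); the inverse of 7 mod 26 is 15. This is an affine cipher: with a=0,…,z=25, each position x becomes (7x+14) mod 26.
For class: c(2)→7·2+14≡2=c; l(11)→7·11+14≡13=n; a(0)→7·0+14≡14=o; s(18)→7·18+14≡10=k; s(18)→7·18+14≡10=k (all mod 26).

cnokk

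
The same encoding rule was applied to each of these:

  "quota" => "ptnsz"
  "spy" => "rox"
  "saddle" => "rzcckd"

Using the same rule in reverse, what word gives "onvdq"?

power

Compare letters: q→p is +25, u→t is +25, o→n is +25 — a constant shift. Every letter moves 25 places later in the alphabet, wrapping around z→a.
Decoding onvdq: o−25=p, n−25=o, v−25=w, d−25=e, q−25=r.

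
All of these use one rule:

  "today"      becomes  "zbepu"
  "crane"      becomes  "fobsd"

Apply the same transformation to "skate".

fublt

The output letters match the input read backwards, each shifted +1: today reversed is yadot. The word is reversed, then every letter is shifted forward by 1.
For skate: reverse → etaks; then shift: e+1=f, t+1=u, a+1=b, k+1=l, s+1=t.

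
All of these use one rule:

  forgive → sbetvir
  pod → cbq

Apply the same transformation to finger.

svatre

Compare letters: f→s is +13, o→b is +13, r→e is +13 — a constant shift. Every letter moves 13 places later in the alphabet, wrapping around z→a.
For finger: f+13=s, i+13=v, n+13=a, g+13=t, e+13=r, r+13=e.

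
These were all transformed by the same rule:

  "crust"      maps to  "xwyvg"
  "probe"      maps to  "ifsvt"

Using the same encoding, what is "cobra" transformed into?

The output letters match the input read backwards, each shifted +4: crust reversed is tsurc. The word is reversed, then every letter is shifted forward by 4.
Applying it to cobra: reverse → arboc; then shift: a+4=e, r+4=v, b+4=f, o+4=s, c+4=g.

evfsg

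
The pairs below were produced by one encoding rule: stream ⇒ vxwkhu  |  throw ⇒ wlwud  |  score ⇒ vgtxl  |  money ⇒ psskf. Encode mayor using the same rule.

In stream: s→v is +3, t→x is +4, r→w is +5, e→k is +6 — the shift increases by 1 each position. Letter i (0-indexed) is shifted by i+3, so successive shifts are 3, 4, 5, ….
For mayor: m+3=p, a+4=e, y+5=d, o+6=u, r+7=y.

peduy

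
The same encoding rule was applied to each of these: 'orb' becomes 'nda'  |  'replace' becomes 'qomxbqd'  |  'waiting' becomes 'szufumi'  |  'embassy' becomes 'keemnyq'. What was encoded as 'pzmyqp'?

demand

The output letters match the input read backwards, each shifted +12: orb reversed is bro. The word is reversed, then every letter is shifted forward by 12.
Reversing it on pzmyqp: shift back: p−12=d, z−12=n, m−12=a, y−12=m, q−12=e, p−12=d → dnamed; then reverse → demand.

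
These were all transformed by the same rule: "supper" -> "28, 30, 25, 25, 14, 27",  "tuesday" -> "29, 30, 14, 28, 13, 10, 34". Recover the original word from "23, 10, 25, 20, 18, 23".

napkin

s is letter #19 and maps to 28: an offset of 9. Each letter is replaced by its alphabet position (a=1..z=26) + 9.
Undoing it on 23, 10, 25, 20, 18, 23: 23→(23−9)÷1=14=n, 10→(10−9)÷1=1=a, 25→(25−9)÷1=16=p, 20→(20−9)÷1=11=k, 18→(18−9)÷1=9=i, 23→(23−9)÷1=14=n.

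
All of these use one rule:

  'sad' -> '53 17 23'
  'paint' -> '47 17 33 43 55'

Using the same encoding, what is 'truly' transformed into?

55 51 57 39 65

s(#19)→53 and a(#1)→17: differences scale by 2, so n = 2·pos + 15. Each letter becomes 2×(its alphabet position, a=1..z=26) + 15.
For truly: t=20→55, r=18→51, u=21→57, l=12→39, y=25→65.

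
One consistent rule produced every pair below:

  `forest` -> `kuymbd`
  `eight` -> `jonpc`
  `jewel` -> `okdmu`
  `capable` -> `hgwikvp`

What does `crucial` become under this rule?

hxbkrkw

Each letter shifts forward by (position + 5), i.e. 5, 6, 7, … — the shift grows by one for each successive letter.
Applying it to crucial: c+5=h, r+6=x, u+7=b, c+8=k, i+9=r, a+10=k, l+11=w.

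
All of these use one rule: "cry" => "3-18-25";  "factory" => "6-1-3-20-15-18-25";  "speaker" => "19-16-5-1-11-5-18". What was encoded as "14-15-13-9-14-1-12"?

nominal

Letters become their 1-indexed alphabet positions: a=1 … z=26.
Reversing it on 14-15-13-9-14-1-12: 14=n, 15=o, 13=m, 9=i, 14=n, 1=a, 12=l.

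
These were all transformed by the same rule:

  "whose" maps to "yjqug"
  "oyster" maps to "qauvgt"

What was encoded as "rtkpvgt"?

printer

Compare letters: w→y is +2, h→j is +2, o→q is +2 — a constant shift. Every letter moves 2 places later in the alphabet, wrapping around z→a.
Decoding rtkpvgt: r−2=p, t−2=r, k−2=i, p−2=n, v−2=t, g−2=e, t−2=r.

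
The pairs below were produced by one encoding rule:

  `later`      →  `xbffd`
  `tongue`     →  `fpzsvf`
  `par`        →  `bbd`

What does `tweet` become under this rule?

The rule splits by letter class: vowels +1, consonants +12.
For tweet: t(cons)+12=f, w(cons)+12=i, e(vowel)+1=f, e(vowel)+1=f, t(cons)+12=f.

fifff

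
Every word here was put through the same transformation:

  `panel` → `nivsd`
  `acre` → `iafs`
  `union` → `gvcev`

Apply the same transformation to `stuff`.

oxgbb

p(15)→n(13) and a(0)→i(8) fit y≡9x+8 (mod 26); the inverse of 9 mod 26 is 3. This is an affine cipher: with a=0,…,z=25, each position x becomes (9x+8) mod 26.
On stuff: s(18)→9·18+8≡14=o; t(19)→9·19+8≡23=x; u(20)→9·20+8≡6=g; f(5)→9·5+8≡1=b; f(5)→9·5+8≡1=b (all mod 26).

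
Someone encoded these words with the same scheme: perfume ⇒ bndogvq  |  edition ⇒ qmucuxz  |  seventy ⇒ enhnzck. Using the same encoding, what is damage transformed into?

Shifts by position in perfume: pos 0: p→b (+12), pos 1: e→n (+9), pos 2: r→d (+12), pos 3: f→o (+9) — repeating every 2. The shifts repeat in a cycle of length 2: positions 0,1,… shift by +12, +9, then the pattern repeats.
Applying it to damage: d+12=p, a+9=j, m+12=y, a+9=j, g+12=s, e+9=n.

pjyjsn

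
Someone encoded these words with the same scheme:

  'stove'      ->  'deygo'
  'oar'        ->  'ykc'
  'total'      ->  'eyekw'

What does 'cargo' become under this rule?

Two shifts are in play — +10 for a/e/i/o/u, +11 for every other letter.
Applying it to cargo: c(cons)+11=n, a(vowel)+10=k, r(cons)+11=c, g(cons)+11=r, o(vowel)+10=y.

nkcry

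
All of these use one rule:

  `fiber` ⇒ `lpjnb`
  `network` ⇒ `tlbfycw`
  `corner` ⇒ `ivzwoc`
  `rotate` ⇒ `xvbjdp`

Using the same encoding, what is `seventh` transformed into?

yldnxet

In fiber: f→l is +6, i→p is +7, b→j is +8, e→n is +9 — the shift increases by 1 each position. Letter i (0-indexed) is shifted by i+6, so successive shifts are 6, 7, 8, ….
For seventh: s+6=y, e+7=l, v+8=d, e+9=n, n+10=x, t+11=e, h+12=t.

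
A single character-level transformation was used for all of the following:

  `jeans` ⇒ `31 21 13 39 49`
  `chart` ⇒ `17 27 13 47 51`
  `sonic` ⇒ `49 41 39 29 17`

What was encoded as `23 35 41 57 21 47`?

flower

With a=1..z=26, the number is 2·pos + 11.
Decoding 23 35 41 57 21 47: 23→(23−11)÷2=6=f, 35→(35−11)÷2=12=l, 41→(41−11)÷2=15=o, 57→(57−11)÷2=23=w, 21→(21−11)÷2=5=e, 47→(47−11)÷2=18=r.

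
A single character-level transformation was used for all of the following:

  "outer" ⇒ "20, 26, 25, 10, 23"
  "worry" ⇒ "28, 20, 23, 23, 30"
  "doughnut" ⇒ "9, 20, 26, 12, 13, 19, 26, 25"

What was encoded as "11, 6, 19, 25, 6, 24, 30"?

fantasy

Letters become their 1-based position plus 5 (so a→6, b→7, …).
Decoding 11, 6, 19, 25, 6, 24, 30: 11→(11−5)÷1=6=f, 6→(6−5)÷1=1=a, 19→(19−5)÷1=14=n, 25→(25−5)÷1=20=t, 6→(6−5)÷1=1=a, 24→(24−5)÷1=19=s, 30→(30−5)÷1=25=y.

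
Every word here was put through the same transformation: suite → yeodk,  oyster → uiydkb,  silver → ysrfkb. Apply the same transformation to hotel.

nyzor

Shifts by position in suite: pos 0: s→y (+6), pos 1: u→e (+10), pos 2: i→o (+6), pos 3: t→d (+10) — repeating every 2. The shifts repeat in a cycle of length 2: positions 0,1,… shift by +6, +10, then the pattern repeats.
For hotel: h+6=n, o+10=y, t+6=z, e+10=o, l+6=r.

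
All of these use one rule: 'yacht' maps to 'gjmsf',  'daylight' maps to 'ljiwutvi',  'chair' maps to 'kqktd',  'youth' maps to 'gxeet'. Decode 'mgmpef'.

Each letter shifts forward by (position + 8), i.e. 8, 9, 10, … — the shift grows by one for each successive letter.
Undoing it on mgmpef: m−8=e, g−9=x, m−10=c, p−11=e, e−12=s, f−13=s.

excess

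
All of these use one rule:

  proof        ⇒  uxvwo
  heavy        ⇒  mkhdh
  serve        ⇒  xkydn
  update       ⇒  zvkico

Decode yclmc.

tweet

In proof: p→u is +5, r→x is +6, o→v is +7, o→w is +8 — the shift increases by 1 each position. Letter i (0-indexed) is shifted by i+5, so successive shifts are 5, 6, 7, ….
Reversing it on yclmc: y−5=t, c−6=w, l−7=e, m−8=e, c−9=t.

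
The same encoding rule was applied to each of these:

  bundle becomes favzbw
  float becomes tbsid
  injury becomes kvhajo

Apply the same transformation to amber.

iyfwj

b(1)→f(5) and u(20)→a(0) fit y≡23x+8 (mod 26); the inverse of 23 mod 26 is 17. Treating letters as 0–25, the rule is x ↦ 23x + 8 (mod 26).
Applying it to amber: a(0)→23·0+8≡8=i; m(12)→23·12+8≡24=y; b(1)→23·1+8≡5=f; e(4)→23·4+8≡22=w; r(17)→23·17+8≡9=j (all mod 26).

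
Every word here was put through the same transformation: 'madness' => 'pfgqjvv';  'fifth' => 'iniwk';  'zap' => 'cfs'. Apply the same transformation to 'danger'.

gfqjju

The rule splits by letter class: vowels +5, consonants +3.
On danger: d(cons)+3=g, a(vowel)+5=f, n(cons)+3=q, g(cons)+3=j, e(vowel)+5=j, r(cons)+3=u.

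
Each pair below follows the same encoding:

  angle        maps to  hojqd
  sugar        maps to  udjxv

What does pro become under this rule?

The output letters match the input read backwards, each shifted +3: angle reversed is elgna. The word is reversed, then every letter is shifted forward by 3.
On pro: reverse → orp; then shift: o+3=r, r+3=u, p+3=s.

rus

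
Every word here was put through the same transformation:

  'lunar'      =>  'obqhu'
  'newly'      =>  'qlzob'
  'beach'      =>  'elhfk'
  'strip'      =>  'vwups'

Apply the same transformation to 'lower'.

The shift depends on letter class: consonant l→o is +3, but vowel u→b is +7. Vowels shift forward by 7 and consonants shift forward by 3.
Applying it to lower: l(cons)+3=o, o(vowel)+7=v, w(cons)+3=z, e(vowel)+7=l, r(cons)+3=u.

ovzlu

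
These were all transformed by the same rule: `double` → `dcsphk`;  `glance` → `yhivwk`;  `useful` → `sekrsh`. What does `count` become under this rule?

Treating letters as 0–25, the rule is x ↦ 7x + 8 (mod 26).
On count: c(2)→7·2+8≡22=w; o(14)→7·14+8≡2=c; u(20)→7·20+8≡18=s; n(13)→7·13+8≡21=v; t(19)→7·19+8≡11=l (all mod 26).

wcsvl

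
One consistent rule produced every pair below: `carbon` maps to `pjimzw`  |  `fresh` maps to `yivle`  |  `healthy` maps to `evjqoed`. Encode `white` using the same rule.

xehov

c(2)→p(15) and a(0)→j(9) fit y≡3x+9 (mod 26); the inverse of 3 mod 26 is 9. Treating letters as 0–25, the rule is x ↦ 3x + 9 (mod 26).
Applying it to white: w(22)→3·22+9≡23=x; h(7)→3·7+9≡4=e; i(8)→3·8+9≡7=h; t(19)→3·19+9≡14=o; e(4)→3·4+9≡21=v (all mod 26).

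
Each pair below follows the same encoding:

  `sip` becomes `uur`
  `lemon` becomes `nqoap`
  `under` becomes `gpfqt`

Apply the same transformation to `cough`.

eagij

Two shifts are in play — +12 for a/e/i/o/u, +2 for every other letter.
On cough: c(cons)+2=e, o(vowel)+12=a, u(vowel)+12=g, g(cons)+2=i, h(cons)+2=j.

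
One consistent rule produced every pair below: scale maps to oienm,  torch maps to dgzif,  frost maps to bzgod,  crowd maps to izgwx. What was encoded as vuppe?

s(18)→o(14) and c(2)→i(8) fit y≡15x+4 (mod 26); the inverse of 15 mod 26 is 7. Treating letters as 0–25, the rule is x ↦ 15x + 4 (mod 26).
Undoing it on vuppe: v(21)→7·(21−4)≡15=p; u(20)→7·(20−4)≡8=i; p(15)→7·(15−4)≡25=z; p(15)→7·(15−4)≡25=z; e(4)→7·(4−4)≡0=a (all mod 26).

pizza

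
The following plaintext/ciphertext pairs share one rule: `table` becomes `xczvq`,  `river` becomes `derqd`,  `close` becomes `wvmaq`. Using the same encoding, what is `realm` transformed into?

dqcvs

This is an affine cipher: with a=0,…,z=25, each position x becomes (23x+2) mod 26.
For realm: r(17)→23·17+2≡3=d; e(4)→23·4+2≡16=q; a(0)→23·0+2≡2=c; l(11)→23·11+2≡21=v; m(12)→23·12+2≡18=s (all mod 26).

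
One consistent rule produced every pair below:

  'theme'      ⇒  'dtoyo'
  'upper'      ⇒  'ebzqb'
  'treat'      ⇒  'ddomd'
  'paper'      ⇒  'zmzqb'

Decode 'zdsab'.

The shifts repeat in a cycle of length 2: positions 0,1,… shift by +10, +12, then the pattern repeats.
Undoing it on zdsab: z−10=p, d−12=r, s−10=i, a−12=o, b−10=r.

prior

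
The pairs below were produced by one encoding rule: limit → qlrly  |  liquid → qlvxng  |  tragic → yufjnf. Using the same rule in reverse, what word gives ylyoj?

Shifts by position in limit: pos 0: l→q (+5), pos 1: i→l (+3), pos 2: m→r (+5), pos 3: i→l (+3) — repeating every 2. It's a Vigenère-style cipher with numeric key [5,3]: position i shifts by key[i mod 2].
Decoding ylyoj: y−5=t, l−3=i, y−5=t, o−3=l, j−5=e.

title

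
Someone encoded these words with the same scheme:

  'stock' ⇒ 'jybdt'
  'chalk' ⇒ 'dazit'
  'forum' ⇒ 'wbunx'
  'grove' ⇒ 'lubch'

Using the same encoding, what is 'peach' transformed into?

qhzda

This is an affine cipher: with a=0,…,z=25, each position x becomes (15x+25) mod 26.
Applying it to peach: p(15)→15·15+25≡16=q; e(4)→15·4+25≡7=h; a(0)→15·0+25≡25=z; c(2)→15·2+25≡3=d; h(7)→15·7+25≡0=a (all mod 26).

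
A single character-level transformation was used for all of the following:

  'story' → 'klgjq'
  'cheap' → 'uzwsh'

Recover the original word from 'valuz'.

ditch

Each letter is shifted forward by 18 in the alphabet (a Caesar shift of +18).
Undoing it on valuz: v−18=d, a−18=i, l−18=t, u−18=c, z−18=h.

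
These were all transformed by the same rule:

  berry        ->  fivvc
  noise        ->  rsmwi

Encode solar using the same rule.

wspev

Compare letters: b→f is +4, e→i is +4, r→v is +4 — a constant shift. This is a Caesar cipher with shift 4.
For solar: s+4=w, o+4=s, l+4=p, a+4=e, r+4=v.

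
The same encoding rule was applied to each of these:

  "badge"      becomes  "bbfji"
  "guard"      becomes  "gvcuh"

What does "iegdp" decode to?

ideal

Each letter shifts forward by its position index (0, 1, 2, …) — the shift grows by one for each successive letter.
Reversing it on iegdp: i−0=i, e−1=d, g−2=e, d−3=a, p−4=l.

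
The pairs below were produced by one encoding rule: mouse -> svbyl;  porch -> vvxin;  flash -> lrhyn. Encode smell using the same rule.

yslrr

The shift depends on letter class: consonant m→s is +6, but vowel o→v is +7. Two shifts are in play — +7 for a/e/i/o/u, +6 for every other letter.
For smell: s(cons)+6=y, m(cons)+6=s, e(vowel)+7=l, l(cons)+6=r, l(cons)+6=r.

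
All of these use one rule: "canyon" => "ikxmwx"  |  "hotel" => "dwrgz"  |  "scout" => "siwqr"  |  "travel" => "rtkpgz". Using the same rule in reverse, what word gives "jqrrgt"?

Treating letters as 0–25, the rule is x ↦ 25x + 10 (mod 26).
Decoding jqrrgt: j(9)→25·(9−10)≡1=b; q(16)→25·(16−10)≡20=u; r(17)→25·(17−10)≡19=t; r(17)→25·(17−10)≡19=t; g(6)→25·(6−10)≡4=e; t(19)→25·(19−10)≡17=r (all mod 26).

butter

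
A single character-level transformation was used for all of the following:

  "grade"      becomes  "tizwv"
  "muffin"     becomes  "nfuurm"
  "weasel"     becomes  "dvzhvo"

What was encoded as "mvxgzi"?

nectar

Each pair mirrors across the alphabet (g↔t, r↔i, a↔z): positions sum to 25. Letters are reflected about the middle of the alphabet (position → 25−position): Atbash.
Reversing it on mvxgzi: m↔n, v↔e, x↔c, g↔t, z↔a, i↔r.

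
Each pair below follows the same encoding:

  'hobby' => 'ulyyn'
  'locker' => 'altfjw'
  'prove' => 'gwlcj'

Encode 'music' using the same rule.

h(7)→u(20) and o(14)→l(11) fit y≡21x+3 (mod 26); the inverse of 21 mod 26 is 5. Treating letters as 0–25, the rule is x ↦ 21x + 3 (mod 26).
Applying it to music: m(12)→21·12+3≡21=v; u(20)→21·20+3≡7=h; s(18)→21·18+3≡17=r; i(8)→21·8+3≡15=p; c(2)→21·2+3≡19=t (all mod 26).

vhrpt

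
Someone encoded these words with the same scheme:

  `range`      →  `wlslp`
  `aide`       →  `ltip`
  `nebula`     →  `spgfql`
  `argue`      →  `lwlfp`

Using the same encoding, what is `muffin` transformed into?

The shift depends on letter class: consonant r→w is +5, but vowel a→l is +11. Two shifts are in play — +11 for a/e/i/o/u, +5 for every other letter.
For muffin: m(cons)+5=r, u(vowel)+11=f, f(cons)+5=k, f(cons)+5=k, i(vowel)+11=t, n(cons)+5=s.

rfkkts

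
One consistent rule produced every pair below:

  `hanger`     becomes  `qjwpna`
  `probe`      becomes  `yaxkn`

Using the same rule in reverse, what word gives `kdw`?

bun

Compare letters: h→q is +9, a→j is +9, n→w is +9 — a constant shift. Each letter is shifted forward by 9 in the alphabet (a Caesar shift of +9).
Decoding kdw: k−9=b, d−9=u, w−9=n.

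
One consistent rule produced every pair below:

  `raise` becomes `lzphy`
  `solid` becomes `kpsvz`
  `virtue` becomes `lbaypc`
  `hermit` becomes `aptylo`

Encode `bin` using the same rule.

upi

The output letters match the input read backwards, each shifted +7: raise reversed is esiar. The word is reversed, then every letter is shifted forward by 7.
On bin: reverse → nib; then shift: n+7=u, i+7=p, b+7=i.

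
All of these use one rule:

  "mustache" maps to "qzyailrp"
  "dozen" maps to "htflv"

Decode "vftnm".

range

In mustache: m→q is +4, u→z is +5, s→y is +6, t→a is +7 — the shift increases by 1 each position. Letter i (0-indexed) is shifted by i+4, so successive shifts are 4, 5, 6, ….
Decoding vftnm: v−4=r, f−5=a, t−6=n, n−7=g, m−8=e.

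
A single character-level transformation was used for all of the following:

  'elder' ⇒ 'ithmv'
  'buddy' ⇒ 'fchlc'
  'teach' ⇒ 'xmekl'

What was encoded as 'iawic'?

essay

Shifts by position in elder: pos 0: e→i (+4), pos 1: l→t (+8), pos 2: d→h (+4), pos 3: e→m (+8) — repeating every 2. It's a Vigenère-style cipher with numeric key [4,8]: position i shifts by key[i mod 2].
Reversing it on iawic: i−4=e, a−8=s, w−4=s, i−8=a, c−4=y.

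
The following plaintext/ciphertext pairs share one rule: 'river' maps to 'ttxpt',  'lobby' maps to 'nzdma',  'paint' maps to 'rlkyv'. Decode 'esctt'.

Shifts by position in river: pos 0: r→t (+2), pos 1: i→t (+11), pos 2: v→x (+2), pos 3: e→p (+11) — repeating every 2. It's a Vigenère-style cipher with numeric key [2,11]: position i shifts by key[i mod 2].
Decoding esctt: e−2=c, s−11=h, c−2=a, t−11=i, t−2=r.

chair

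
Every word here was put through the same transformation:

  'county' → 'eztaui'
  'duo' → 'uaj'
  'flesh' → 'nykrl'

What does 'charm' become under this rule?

sxgni

The output letters match the input read backwards, each shifted +6: county reversed is ytnuoc. The word is reversed, then every letter is shifted forward by 6.
For charm: reverse → mrahc; then shift: m+6=s, r+6=x, a+6=g, h+6=n, c+6=i.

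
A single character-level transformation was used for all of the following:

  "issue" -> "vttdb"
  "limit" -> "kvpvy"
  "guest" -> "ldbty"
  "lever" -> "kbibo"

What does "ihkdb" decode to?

value

i(8)→v(21) and s(18)→t(19) fit y≡5x+7 (mod 26); the inverse of 5 mod 26 is 21. Treating letters as 0–25, the rule is x ↦ 5x + 7 (mod 26).
Reversing it on ihkdb: i(8)→21·(8−7)≡21=v; h(7)→21·(7−7)≡0=a; k(10)→21·(10−7)≡11=l; d(3)→21·(3−7)≡20=u; b(1)→21·(1−7)≡4=e (all mod 26).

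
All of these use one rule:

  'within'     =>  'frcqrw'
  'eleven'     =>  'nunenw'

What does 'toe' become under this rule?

cxn

Compare letters: w→f is +9, i→r is +9, t→c is +9 — a constant shift. It's a constant shift of +9 (ROT9).
Applying it to toe: t+9=c, o+9=x, e+9=n.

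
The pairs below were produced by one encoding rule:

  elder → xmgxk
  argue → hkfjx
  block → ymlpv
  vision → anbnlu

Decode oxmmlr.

fellow

This is an affine cipher: with a=0,…,z=25, each position x becomes (17x+7) mod 26.
Reversing it on oxmmlr: o(14)→23·(14−7)≡5=f; x(23)→23·(23−7)≡4=e; m(12)→23·(12−7)≡11=l; m(12)→23·(12−7)≡11=l; l(11)→23·(11−7)≡14=o; r(17)→23·(17−7)≡22=w (all mod 26).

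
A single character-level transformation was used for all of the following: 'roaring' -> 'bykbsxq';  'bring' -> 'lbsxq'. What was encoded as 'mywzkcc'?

Compare letters: r→b is +10, o→y is +10, a→k is +10 — a constant shift. Every letter moves 10 places later in the alphabet, wrapping around z→a.
Undoing it on mywzkcc: m−10=c, y−10=o, w−10=m, z−10=p, k−10=a, c−10=s, c−10=s.

compass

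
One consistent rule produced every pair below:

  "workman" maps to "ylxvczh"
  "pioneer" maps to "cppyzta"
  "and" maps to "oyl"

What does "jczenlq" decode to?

The output letters match the input read backwards, each shifted +11: workman reversed is namkrow. The word is reversed, then every letter is shifted forward by 11.
Reversing it on jczenlq: shift back: j−11=y, c−11=r, z−11=o, e−11=t, n−11=c, l−11=a, q−11=f → yrotcaf; then reverse → factory.

factory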